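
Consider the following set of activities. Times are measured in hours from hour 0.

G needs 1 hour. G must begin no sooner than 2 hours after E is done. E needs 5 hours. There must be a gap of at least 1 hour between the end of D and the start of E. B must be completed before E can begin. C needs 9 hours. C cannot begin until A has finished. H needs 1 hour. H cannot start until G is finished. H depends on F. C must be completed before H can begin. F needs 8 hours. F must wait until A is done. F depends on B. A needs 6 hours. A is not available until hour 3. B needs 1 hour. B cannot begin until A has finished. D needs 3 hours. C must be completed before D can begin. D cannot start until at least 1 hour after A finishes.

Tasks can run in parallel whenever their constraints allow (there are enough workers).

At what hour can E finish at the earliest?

After its own release at hour 3, A can start at hour 3 and finishes at hour 9.
After A (finishes hour 9), C can start at hour 9 and finishes at hour 18.
D has to wait for C (finishes hour 18); A (finishes hour 9, plus 1-hour gap → hour 10). The latest of these is hour 18, so D runs hour 18 to 18 + 3 = hour 21.
After A (finishes hour 9), B can start at hour 9 and finishes at hour 10.
For E: D (finishes hour 21, plus 1-hour gap → hour 22); B (finishes hour 10). Taking the maximum gives a start of hour 22, and it finishes at 22 + 5 = hour 27.

27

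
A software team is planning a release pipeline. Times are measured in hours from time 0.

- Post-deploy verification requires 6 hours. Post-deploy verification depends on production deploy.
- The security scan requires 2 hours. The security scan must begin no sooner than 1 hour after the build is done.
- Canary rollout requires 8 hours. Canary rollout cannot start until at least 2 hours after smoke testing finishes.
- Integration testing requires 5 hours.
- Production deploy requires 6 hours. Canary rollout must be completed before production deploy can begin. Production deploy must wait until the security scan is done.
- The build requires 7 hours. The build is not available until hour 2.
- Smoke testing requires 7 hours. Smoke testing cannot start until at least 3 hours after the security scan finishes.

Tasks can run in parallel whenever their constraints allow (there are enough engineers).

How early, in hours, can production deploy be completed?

The build waits on its own release at hour 2, so it starts at hour 2 and finishes at 2 + 7 = hour 9.
The security scan waits on the build (finishes hour 9, plus 1-hour gap → hour 10), so it starts at hour 10 and finishes at 10 + 2 = hour 12.
After the security scan (finishes hour 12, plus 3-hour gap → hour 15), smoke testing can start at hour 15 and finishes at hour 22.
After smoke testing (finishes hour 22, plus 2-hour gap → hour 24), canary rollout can start at hour 24 and finishes at hour 32.
Production deploy has to wait for canary rollout (finishes hour 32); the security scan (finishes hour 12). The latest of these is hour 32, so production deploy runs hour 32 to 32 + 6 = hour 38.

38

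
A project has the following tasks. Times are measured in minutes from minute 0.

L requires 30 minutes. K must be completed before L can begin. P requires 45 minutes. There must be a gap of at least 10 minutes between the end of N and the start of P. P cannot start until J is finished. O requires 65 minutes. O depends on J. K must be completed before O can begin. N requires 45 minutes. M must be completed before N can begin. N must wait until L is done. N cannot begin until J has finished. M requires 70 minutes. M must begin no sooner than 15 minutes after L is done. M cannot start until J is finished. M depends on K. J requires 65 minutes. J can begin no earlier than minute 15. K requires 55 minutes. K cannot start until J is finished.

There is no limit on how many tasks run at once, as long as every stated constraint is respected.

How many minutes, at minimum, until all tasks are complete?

350

J waits on its own release at minute 15, so it starts at minute 15 and finishes at 15 + 65 = minute 80.
K cannot begin until J (finishes minute 80). It runs from minute 80 to 80 + 55 = minute 135.
O needs all of J (finishes minute 80); K (finishes minute 135). That puts its earliest start at minute 135; it finishes at 135 + 65 = minute 200.
After K (finishes minute 135), L can start at minute 135 and finishes at minute 165.
For M: L (finishes minute 165, plus 15-minute gap → minute 180); J (finishes minute 80); K (finishes minute 135). Taking the maximum gives a start of minute 180, and it finishes at 180 + 70 = minute 250.
N has to wait for M (finishes minute 250); L (finishes minute 165); J (finishes minute 80). The latest of these is minute 250, so N runs minute 250 to 250 + 45 = minute 295.
P cannot start until N (finishes minute 295, plus 10-minute gap → minute 305); J (finishes minute 80). The controlling bound is minute 305, so P finishes at 305 + 45 = minute 350.
All tasks are finished once the last one completes. Finish times: J at 80, K at 135, L at 165, M at 250, N at 295, O at 200, P at 350. The latest is minute 350.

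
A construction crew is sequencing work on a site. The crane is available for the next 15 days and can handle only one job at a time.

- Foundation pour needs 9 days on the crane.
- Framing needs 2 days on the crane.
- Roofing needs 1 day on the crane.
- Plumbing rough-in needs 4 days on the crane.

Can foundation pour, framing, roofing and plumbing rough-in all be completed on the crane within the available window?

No

Running back to back, the jobs need 9 + 2 + 1 + 4 = 16 days on the crane.
Since 16 > 15, they cannot all fit.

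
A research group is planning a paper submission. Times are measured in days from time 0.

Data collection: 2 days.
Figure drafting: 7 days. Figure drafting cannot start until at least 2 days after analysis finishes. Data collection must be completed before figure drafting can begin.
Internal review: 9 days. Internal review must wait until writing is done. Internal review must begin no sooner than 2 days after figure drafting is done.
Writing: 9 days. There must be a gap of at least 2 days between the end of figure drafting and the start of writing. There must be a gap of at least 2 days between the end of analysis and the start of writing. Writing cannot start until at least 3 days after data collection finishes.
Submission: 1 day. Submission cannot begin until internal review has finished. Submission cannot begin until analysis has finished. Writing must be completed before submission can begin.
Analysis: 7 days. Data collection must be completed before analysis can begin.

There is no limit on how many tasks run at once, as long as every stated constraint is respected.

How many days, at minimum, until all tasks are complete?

Data collection can start immediately at day 0; it finishes at day 2.
Analysis waits on data collection (finishes day 2), so it starts at day 2 and finishes at 2 + 7 = day 9.
Figure drafting has to wait for analysis (finishes day 9, plus 2-day gap → day 11); data collection (finishes day 2). The latest of these is day 11, so figure drafting runs day 11 to 11 + 7 = day 18.
For writing: figure drafting (finishes day 18, plus 2-day gap → day 20); analysis (finishes day 9, plus 2-day gap → day 11); data collection (finishes day 2, plus 3-day gap → day 5). Taking the maximum gives a start of day 20, and it finishes at 20 + 9 = day 29.
Internal review has to wait for writing (finishes day 29); figure drafting (finishes day 18, plus 2-day gap → day 20). The latest of these is day 29, so internal review runs day 29 to 29 + 9 = day 38.
Submission has to wait for internal review (finishes day 38); analysis (finishes day 9); writing (finishes day 29). The latest of these is day 38, so submission runs day 38 to 38 + 1 = day 39.
All tasks are finished once the last one completes. Finish times: Data collection at 2, Analysis at 9, Figure drafting at 18, Writing at 29, Internal review at 38, Submission at 39. The latest is day 39.

39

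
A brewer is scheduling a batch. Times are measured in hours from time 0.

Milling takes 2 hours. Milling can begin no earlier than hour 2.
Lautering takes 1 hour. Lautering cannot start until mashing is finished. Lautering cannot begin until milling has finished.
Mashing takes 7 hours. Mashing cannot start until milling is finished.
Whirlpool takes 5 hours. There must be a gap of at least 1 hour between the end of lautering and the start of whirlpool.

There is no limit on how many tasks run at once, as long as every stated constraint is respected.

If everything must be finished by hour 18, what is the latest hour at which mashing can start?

Whirlpool must finish by hour 18; it takes 5 hours, so it must start by 18 − 5 = hour 13.
Lautering feeds into whirlpool (must start by hour 13, minus 1-hour gap → hour 12); so lautering must finish by hour 12 and therefore start by hour 11.
Since lautering (must start by hour 11) depends on it, mashing must finish by hour 11. Backing off its 7-hour duration gives a latest start of hour 4.

4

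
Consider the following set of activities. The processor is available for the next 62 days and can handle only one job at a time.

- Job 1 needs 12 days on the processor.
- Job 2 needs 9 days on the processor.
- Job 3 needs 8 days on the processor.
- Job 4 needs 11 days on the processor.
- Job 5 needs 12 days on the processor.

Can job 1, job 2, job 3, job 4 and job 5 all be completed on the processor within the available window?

Running back to back, the jobs need 12 + 9 + 8 + 11 + 12 = 52 days on the processor.
Since 52 ≤ 62, they fit within the window.

Yes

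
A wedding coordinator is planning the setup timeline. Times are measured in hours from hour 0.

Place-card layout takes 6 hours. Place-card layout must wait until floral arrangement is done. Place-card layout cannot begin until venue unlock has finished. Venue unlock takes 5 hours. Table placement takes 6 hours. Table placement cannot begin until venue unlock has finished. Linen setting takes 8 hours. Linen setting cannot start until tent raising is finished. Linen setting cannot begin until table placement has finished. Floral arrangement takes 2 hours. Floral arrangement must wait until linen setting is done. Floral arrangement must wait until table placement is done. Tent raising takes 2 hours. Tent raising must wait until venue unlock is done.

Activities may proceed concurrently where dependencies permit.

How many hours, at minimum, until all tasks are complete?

Nothing blocks venue unlock, so it runs from hour 0 to hour 5.
After venue unlock (finishes hour 5), table placement can start at hour 5 and finishes at hour 11.
After venue unlock (finishes hour 5), tent raising can start at hour 5 and finishes at hour 7.
Linen setting has to wait for tent raising (finishes hour 7); table placement (finishes hour 11). The latest of these is hour 11, so linen setting runs hour 11 to 11 + 8 = hour 19.
Floral arrangement cannot start until linen setting (finishes hour 19); table placement (finishes hour 11). The controlling bound is hour 19, so floral arrangement finishes at 19 + 2 = hour 21.
Place-card layout needs all of floral arrangement (finishes hour 21); venue unlock (finishes hour 5). That puts its earliest start at hour 21; it finishes at 21 + 6 = hour 27.
All tasks are finished once the last one completes. Finish times: Venue unlock at 5, Tent raising at 7, Table placement at 11, Linen setting at 19, Floral arrangement at 21, Place-card layout at 27. The latest is hour 27.

27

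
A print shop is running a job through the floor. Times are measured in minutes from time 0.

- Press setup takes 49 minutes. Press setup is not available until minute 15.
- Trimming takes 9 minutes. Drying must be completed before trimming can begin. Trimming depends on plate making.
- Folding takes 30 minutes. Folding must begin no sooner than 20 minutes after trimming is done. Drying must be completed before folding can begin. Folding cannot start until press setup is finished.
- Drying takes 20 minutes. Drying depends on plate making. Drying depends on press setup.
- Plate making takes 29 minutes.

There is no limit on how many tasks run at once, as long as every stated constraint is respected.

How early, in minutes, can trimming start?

Press setup cannot begin until its own release at minute 15. It runs from minute 15 to 15 + 49 = minute 64.
Plate making can start immediately at minute 0; it finishes at minute 29.
Drying has to wait for plate making (finishes minute 29); press setup (finishes minute 64). The latest of these is minute 64, so drying runs minute 64 to 64 + 20 = minute 84.
Trimming waits on drying (finishes minute 84); plate making (finishes minute 29). The latest of these is minute 84, which is the earliest trimming can start.

84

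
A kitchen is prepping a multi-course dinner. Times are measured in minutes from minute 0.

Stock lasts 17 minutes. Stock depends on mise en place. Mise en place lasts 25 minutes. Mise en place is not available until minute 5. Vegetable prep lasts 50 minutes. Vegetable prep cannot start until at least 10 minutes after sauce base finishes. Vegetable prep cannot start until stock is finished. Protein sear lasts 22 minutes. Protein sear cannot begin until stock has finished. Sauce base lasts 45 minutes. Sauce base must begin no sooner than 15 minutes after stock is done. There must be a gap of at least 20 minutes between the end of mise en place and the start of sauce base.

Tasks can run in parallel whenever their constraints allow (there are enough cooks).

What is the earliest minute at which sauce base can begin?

Mise en place waits on its own release at minute 5, so it starts at minute 5 and finishes at 5 + 25 = minute 30.
Stock waits on mise en place (finishes minute 30), so it starts at minute 30 and finishes at 30 + 17 = minute 47.
Sauce base waits on stock (finishes minute 47, plus 15-minute gap → minute 62); mise en place (finishes minute 30, plus 20-minute gap → minute 50). The latest of these is minute 62, which is the earliest sauce base can start.

62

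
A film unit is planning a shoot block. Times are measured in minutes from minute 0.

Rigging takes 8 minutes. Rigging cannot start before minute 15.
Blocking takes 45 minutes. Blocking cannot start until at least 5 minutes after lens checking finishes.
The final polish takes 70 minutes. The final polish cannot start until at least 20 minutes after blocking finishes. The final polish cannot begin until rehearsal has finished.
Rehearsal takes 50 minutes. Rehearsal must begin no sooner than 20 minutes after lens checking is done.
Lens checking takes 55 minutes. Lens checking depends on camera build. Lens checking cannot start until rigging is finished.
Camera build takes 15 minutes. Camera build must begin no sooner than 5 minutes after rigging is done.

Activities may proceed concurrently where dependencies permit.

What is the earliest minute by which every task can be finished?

238

Rigging waits on its own release at minute 15, so it starts at minute 15 and finishes at 15 + 8 = minute 23.
Camera build waits on rigging (finishes minute 23, plus 5-minute gap → minute 28), so it starts at minute 28 and finishes at 28 + 15 = minute 43.
Lens checking has to wait for camera build (finishes minute 43); rigging (finishes minute 23). The latest of these is minute 43, so lens checking runs minute 43 to 43 + 55 = minute 98.
Rehearsal waits on lens checking (finishes minute 98, plus 20-minute gap → minute 118), so it starts at minute 118 and finishes at 118 + 50 = minute 168.
After lens checking (finishes minute 98, plus 5-minute gap → minute 103), blocking can start at minute 103 and finishes at minute 148.
The final polish has to wait for blocking (finishes minute 148, plus 20-minute gap → minute 168); rehearsal (finishes minute 168). The latest of these is minute 168, so the final polish runs minute 168 to 168 + 70 = minute 238.
All tasks are finished once the last one completes. Finish times: Rigging at 23, Camera build at 43, Lens checking at 98, Blocking at 148, Rehearsal at 168, The final polish at 238. The latest is minute 238.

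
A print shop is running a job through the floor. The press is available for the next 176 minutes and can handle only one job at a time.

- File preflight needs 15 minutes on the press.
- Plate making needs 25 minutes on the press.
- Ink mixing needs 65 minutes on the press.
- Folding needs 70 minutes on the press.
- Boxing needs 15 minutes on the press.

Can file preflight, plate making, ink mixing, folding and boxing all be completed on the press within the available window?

No

Running back to back, the jobs need 15 + 25 + 65 + 70 + 15 = 190 minutes on the press.
Since 190 > 176, they cannot all fit.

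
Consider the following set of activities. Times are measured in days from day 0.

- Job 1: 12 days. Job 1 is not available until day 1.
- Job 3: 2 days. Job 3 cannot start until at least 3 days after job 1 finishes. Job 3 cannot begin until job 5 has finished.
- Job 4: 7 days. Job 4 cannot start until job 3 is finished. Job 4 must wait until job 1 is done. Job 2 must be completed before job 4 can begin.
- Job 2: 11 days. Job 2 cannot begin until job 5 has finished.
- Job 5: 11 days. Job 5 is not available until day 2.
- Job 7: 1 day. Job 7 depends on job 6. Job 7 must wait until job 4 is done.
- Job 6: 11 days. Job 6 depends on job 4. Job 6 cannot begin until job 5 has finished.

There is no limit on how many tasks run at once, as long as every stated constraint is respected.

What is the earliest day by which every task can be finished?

43

Job 5 cannot begin until its own release at day 2. It runs from day 2 to 2 + 11 = day 13.
Job 2 cannot begin until job 5 (finishes day 13). It runs from day 13 to 13 + 11 = day 24.
After its own release at day 1, job 1 can start at day 1 and finishes at day 13.
For job 3: job 1 (finishes day 13, plus 3-day gap → day 16); job 5 (finishes day 13). Taking the maximum gives a start of day 16, and it finishes at 16 + 2 = day 18.
Job 4 needs all of job 3 (finishes day 18); job 1 (finishes day 13); job 2 (finishes day 24). That puts its earliest start at day 24; it finishes at 24 + 7 = day 31.
Job 6 needs all of job 4 (finishes day 31); job 5 (finishes day 13). That puts its earliest start at day 31; it finishes at 31 + 11 = day 42.
Job 7 needs all of job 6 (finishes day 42); job 4 (finishes day 31). That puts its earliest start at day 42; it finishes at 42 + 1 = day 43.
All tasks are finished once the last one completes. Finish times: Job 1 at 13, Job 2 at 24, Job 3 at 18, Job 4 at 31, Job 5 at 13, Job 6 at 42, Job 7 at 43. The latest is day 43.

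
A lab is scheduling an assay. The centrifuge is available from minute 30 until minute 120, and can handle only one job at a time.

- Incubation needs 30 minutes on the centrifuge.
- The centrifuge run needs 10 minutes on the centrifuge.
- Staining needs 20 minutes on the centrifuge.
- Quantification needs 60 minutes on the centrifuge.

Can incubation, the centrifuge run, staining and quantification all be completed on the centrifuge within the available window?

No

The centrifuge window is 120 − 30 = 90 minutes.
Running back to back, the jobs need 30 + 10 + 20 + 60 = 120 minutes on the centrifuge.
Since 120 > 90, they cannot all fit.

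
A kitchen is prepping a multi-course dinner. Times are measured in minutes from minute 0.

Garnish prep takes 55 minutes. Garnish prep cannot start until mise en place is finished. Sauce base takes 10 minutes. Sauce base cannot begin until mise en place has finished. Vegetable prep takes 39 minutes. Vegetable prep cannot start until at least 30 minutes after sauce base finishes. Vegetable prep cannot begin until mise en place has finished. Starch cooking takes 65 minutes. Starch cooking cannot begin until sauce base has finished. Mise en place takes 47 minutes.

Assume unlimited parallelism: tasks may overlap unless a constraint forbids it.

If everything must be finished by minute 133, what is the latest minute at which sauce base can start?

To finish by minute 133, vegetable prep (duration 39) must start no later than minute 94.
To finish by minute 133, starch cooking (duration 65) must start no later than minute 68.
Sauce base feeds vegetable prep (must start by minute 94, minus 30-minute gap → minute 64); starch cooking (must start by minute 68). Taking the minimum, sauce base must finish by minute 64 and start by 64 − 10 = minute 54.

54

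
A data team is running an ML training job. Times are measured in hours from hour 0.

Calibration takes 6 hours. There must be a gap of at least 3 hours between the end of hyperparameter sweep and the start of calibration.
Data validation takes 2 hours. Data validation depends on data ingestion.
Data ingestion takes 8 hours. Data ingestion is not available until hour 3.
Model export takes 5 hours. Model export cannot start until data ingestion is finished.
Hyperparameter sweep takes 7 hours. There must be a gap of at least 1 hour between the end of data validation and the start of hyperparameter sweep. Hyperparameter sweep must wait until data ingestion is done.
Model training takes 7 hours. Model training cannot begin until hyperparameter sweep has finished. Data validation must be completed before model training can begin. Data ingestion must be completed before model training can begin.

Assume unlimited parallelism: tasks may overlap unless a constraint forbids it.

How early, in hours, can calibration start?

Data ingestion cannot begin until its own release at hour 3. It runs from hour 3 to 3 + 8 = hour 11.
After data ingestion (finishes hour 11), data validation can start at hour 11 and finishes at hour 13.
For hyperparameter sweep: data validation (finishes hour 13, plus 1-hour gap → hour 14); data ingestion (finishes hour 11). Taking the maximum gives a start of hour 14, and it finishes at 14 + 7 = hour 21.
Calibration waits on hyperparameter sweep (finishes hour 21, plus 3-hour gap → hour 24), so the earliest it can start is hour 24.

24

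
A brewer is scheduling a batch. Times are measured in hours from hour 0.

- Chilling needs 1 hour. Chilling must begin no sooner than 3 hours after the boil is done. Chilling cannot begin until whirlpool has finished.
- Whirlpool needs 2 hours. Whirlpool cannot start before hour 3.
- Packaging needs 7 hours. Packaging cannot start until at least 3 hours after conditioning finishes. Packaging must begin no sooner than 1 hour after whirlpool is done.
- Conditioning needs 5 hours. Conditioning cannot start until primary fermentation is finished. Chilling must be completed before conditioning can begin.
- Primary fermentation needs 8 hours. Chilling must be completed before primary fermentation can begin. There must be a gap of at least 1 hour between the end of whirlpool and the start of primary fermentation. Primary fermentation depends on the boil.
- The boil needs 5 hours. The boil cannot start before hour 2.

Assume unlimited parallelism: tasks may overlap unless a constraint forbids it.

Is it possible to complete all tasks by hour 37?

After its own release at hour 3, whirlpool can start at hour 3 and finishes at hour 5.
The boil cannot begin until its own release at hour 2. It runs from hour 2 to 2 + 5 = hour 7.
Chilling needs all of the boil (finishes hour 7, plus 3-hour gap → hour 10); whirlpool (finishes hour 5). That puts its earliest start at hour 10; it finishes at 10 + 1 = hour 11.
For primary fermentation: chilling (finishes hour 11); whirlpool (finishes hour 5, plus 1-hour gap → hour 6); the boil (finishes hour 7). Taking the maximum gives a start of hour 11, and it finishes at 11 + 8 = hour 19.
Conditioning has to wait for primary fermentation (finishes hour 19); chilling (finishes hour 11). The latest of these is hour 19, so conditioning runs hour 19 to 19 + 5 = hour 24.
Packaging has to wait for conditioning (finishes hour 24, plus 3-hour gap → hour 27); whirlpool (finishes hour 5, plus 1-hour gap → hour 6). The latest of these is hour 27, so packaging runs hour 27 to 27 + 7 = hour 34.
Every task is finished by hour 34, which is no later than the deadline of 37, so the schedule is feasible.

Yes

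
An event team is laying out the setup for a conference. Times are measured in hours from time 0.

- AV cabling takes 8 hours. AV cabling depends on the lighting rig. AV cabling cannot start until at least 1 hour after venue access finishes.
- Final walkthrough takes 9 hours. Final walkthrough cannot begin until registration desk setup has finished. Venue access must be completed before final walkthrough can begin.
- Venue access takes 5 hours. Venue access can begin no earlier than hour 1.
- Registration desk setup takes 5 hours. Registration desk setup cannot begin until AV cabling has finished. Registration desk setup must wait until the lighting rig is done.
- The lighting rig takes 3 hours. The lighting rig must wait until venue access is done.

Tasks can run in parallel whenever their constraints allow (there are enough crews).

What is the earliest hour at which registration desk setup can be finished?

22

After its own release at hour 1, venue access can start at hour 1 and finishes at hour 6.
After venue access (finishes hour 6), the lighting rig can start at hour 6 and finishes at hour 9.
AV cabling needs all of the lighting rig (finishes hour 9); venue access (finishes hour 6, plus 1-hour gap → hour 7). That puts its earliest start at hour 9; it finishes at 9 + 8 = hour 17.
Registration desk setup cannot start until AV cabling (finishes hour 17); the lighting rig (finishes hour 9). The controlling bound is hour 17, so registration desk setup finishes at 17 + 5 = hour 22.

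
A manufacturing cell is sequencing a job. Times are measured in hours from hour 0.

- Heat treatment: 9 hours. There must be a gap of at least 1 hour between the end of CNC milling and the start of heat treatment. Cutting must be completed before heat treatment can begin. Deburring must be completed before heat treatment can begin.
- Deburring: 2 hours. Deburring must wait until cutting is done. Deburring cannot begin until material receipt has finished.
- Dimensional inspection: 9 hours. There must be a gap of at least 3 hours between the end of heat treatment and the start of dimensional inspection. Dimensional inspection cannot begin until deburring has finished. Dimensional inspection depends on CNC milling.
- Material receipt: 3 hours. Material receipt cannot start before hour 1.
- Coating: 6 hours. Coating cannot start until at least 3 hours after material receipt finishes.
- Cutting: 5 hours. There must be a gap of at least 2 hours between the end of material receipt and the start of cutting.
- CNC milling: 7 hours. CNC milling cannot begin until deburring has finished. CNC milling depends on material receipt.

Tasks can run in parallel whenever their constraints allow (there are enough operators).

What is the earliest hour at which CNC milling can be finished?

20

Material receipt cannot begin until its own release at hour 1. It runs from hour 1 to 1 + 3 = hour 4.
After material receipt (finishes hour 4, plus 2-hour gap → hour 6), cutting can start at hour 6 and finishes at hour 11.
Deburring needs all of cutting (finishes hour 11); material receipt (finishes hour 4). That puts its earliest start at hour 11; it finishes at 11 + 2 = hour 13.
CNC milling has to wait for deburring (finishes hour 13); material receipt (finishes hour 4). The latest of these is hour 13, so CNC milling runs hour 13 to 13 + 7 = hour 20.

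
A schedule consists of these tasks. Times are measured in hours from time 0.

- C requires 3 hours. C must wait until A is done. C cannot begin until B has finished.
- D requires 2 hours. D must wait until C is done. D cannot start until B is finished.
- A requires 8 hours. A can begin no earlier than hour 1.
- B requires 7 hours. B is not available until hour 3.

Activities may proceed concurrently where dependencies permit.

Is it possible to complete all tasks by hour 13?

B cannot begin until its own release at hour 3. It runs from hour 3 to 3 + 7 = hour 10.
After its own release at hour 1, A can start at hour 1 and finishes at hour 9.
For C: A (finishes hour 9); B (finishes hour 10). Taking the maximum gives a start of hour 10, and it finishes at 10 + 3 = hour 13.
D has to wait for C (finishes hour 13); B (finishes hour 10). The latest of these is hour 13, so D runs hour 13 to 13 + 2 = hour 15.
The earliest everything can be done is hour 15, which is after the deadline of 13, so it is not possible.

No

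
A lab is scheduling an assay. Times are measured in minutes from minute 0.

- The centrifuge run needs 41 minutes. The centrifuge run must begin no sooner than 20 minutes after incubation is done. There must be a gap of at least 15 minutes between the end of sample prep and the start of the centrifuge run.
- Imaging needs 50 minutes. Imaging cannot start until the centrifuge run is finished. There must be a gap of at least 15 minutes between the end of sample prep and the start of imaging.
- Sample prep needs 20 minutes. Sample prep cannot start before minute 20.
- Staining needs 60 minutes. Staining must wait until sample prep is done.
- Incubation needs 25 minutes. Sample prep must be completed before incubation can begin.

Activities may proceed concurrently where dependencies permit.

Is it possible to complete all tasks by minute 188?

Sample prep waits on its own release at minute 20, so it starts at minute 20 and finishes at 20 + 20 = minute 40.
Staining cannot begin until sample prep (finishes minute 40). It runs from minute 40 to 40 + 60 = minute 100.
Incubation waits on sample prep (finishes minute 40), so it starts at minute 40 and finishes at 40 + 25 = minute 65.
The centrifuge run has to wait for incubation (finishes minute 65, plus 20-minute gap → minute 85); sample prep (finishes minute 40, plus 15-minute gap → minute 55). The latest of these is minute 85, so the centrifuge run runs minute 85 to 85 + 41 = minute 126.
Imaging cannot start until the centrifuge run (finishes minute 126); sample prep (finishes minute 40, plus 15-minute gap → minute 55). The controlling bound is minute 126, so imaging finishes at 126 + 50 = minute 176.
Every task is finished by minute 176, which is no later than the deadline of 188, so the schedule is feasible.

Yes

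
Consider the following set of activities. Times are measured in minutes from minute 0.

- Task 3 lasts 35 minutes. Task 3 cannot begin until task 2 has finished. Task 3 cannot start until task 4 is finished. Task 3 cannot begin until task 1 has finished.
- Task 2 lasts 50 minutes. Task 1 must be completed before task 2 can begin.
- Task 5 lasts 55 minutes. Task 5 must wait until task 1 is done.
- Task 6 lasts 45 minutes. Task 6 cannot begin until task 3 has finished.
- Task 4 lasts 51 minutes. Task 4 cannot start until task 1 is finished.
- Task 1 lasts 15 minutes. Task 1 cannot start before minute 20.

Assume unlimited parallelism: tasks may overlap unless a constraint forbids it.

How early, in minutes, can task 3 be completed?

After its own release at minute 20, task 1 can start at minute 20 and finishes at minute 35.
After task 1 (finishes minute 35), task 4 can start at minute 35 and finishes at minute 86.
After task 1 (finishes minute 35), task 2 can start at minute 35 and finishes at minute 85.
Task 3 has to wait for task 2 (finishes minute 85); task 4 (finishes minute 86); task 1 (finishes minute 35). The latest of these is minute 86, so task 3 runs minute 86 to 86 + 35 = minute 121.

121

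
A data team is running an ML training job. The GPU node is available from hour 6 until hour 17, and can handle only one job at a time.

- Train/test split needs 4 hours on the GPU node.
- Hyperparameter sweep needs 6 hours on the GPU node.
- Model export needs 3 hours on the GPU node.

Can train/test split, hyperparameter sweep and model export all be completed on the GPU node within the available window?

No

The GPU node window is 17 − 6 = 11 hours.
Running back to back, the jobs need 4 + 6 + 3 = 13 hours on the GPU node.
Since 13 > 11, they cannot all fit.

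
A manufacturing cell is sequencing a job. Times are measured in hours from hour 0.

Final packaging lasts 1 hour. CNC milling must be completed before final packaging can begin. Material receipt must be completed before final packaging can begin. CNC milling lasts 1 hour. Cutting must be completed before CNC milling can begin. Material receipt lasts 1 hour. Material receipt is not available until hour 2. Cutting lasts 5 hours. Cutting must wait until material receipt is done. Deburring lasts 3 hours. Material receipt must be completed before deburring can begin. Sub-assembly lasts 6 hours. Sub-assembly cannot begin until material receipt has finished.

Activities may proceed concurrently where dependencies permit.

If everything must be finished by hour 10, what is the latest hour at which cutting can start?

Final packaging has no dependents, so it just needs to finish by hour 10. Starting by 10 − 1 = hour 9 achieves that.
Since final packaging (must start by hour 9) depends on it, CNC milling must finish by hour 9. Backing off its 1-hour duration gives a latest start of hour 8.
Cutting has to be done before CNC milling (must start by hour 8). That means finishing by hour 8, i.e. starting by 8 − 5 = hour 3.

3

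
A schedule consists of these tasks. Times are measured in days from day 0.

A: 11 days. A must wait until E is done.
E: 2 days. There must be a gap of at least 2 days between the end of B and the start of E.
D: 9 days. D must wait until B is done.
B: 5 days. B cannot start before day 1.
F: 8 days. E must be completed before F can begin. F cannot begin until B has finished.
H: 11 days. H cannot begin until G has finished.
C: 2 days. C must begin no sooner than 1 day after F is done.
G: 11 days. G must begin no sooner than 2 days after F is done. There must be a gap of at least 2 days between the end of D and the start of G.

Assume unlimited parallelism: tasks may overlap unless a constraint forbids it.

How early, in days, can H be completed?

After its own release at day 1, B can start at day 1 and finishes at day 6.
After B (finishes day 6, plus 2-day gap → day 8), E can start at day 8 and finishes at day 10.
F has to wait for E (finishes day 10); B (finishes day 6). The latest of these is day 10, so F runs day 10 to 10 + 8 = day 18.
D cannot begin until B (finishes day 6). It runs from day 6 to 6 + 9 = day 15.
For G: F (finishes day 18, plus 2-day gap → day 20); D (finishes day 15, plus 2-day gap → day 17). Taking the maximum gives a start of day 20, and it finishes at 20 + 11 = day 31.
H cannot begin until G (finishes day 31). It runs from day 31 to 31 + 11 = day 42.

42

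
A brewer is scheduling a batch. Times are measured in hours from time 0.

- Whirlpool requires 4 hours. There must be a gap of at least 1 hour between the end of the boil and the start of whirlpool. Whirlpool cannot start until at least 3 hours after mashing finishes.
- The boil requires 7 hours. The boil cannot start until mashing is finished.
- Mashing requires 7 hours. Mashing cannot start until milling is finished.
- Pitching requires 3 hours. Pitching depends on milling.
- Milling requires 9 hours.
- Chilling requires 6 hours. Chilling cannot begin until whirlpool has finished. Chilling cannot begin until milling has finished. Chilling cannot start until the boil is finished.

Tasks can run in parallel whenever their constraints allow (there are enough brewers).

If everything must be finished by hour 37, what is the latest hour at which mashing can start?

12

To finish by hour 37, chilling (duration 6) must start no later than hour 31.
Whirlpool feeds into chilling (must start by hour 31); so whirlpool must finish by hour 31 and therefore start by hour 27.
The boil has several dependents: whirlpool (must start by hour 27, minus 1-hour gap → hour 26); chilling (must start by hour 31). The earliest of those limits is hour 26, so the boil must start by 26 − 7 = hour 19.
For mashing: the boil (must start by hour 19); whirlpool (must start by hour 27, minus 3-hour gap → hour 24). The most restrictive is hour 19; with a 7-hour duration, mashing must start by hour 12.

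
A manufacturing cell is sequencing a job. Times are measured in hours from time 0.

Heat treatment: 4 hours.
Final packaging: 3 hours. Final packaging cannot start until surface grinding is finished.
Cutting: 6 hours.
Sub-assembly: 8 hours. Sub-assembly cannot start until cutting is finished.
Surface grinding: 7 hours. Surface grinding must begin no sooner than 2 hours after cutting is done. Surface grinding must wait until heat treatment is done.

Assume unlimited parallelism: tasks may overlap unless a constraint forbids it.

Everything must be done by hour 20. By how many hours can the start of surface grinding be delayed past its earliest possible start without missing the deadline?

Heat treatment can start immediately at hour 0; it finishes at hour 4.
Cutting has no prerequisites, so it starts at hour 0 and finishes at hour 6.
Surface grinding has to wait for cutting (finishes hour 6, plus 2-hour gap → hour 8); heat treatment (finishes hour 4). The latest of these is hour 8, so surface grinding runs hour 8 to 8 + 7 = hour 15.

Working backward from the deadline:
Final packaging must finish by hour 20; it takes 3 hours, so it must start by 20 − 3 = hour 17.
Surface grinding feeds into final packaging (must start by hour 17); so surface grinding must finish by hour 17 and therefore start by hour 10.
So surface grinding can start as early as hour 8 and as late as hour 10, giving 10 − 8 = 2 hours of slack.

2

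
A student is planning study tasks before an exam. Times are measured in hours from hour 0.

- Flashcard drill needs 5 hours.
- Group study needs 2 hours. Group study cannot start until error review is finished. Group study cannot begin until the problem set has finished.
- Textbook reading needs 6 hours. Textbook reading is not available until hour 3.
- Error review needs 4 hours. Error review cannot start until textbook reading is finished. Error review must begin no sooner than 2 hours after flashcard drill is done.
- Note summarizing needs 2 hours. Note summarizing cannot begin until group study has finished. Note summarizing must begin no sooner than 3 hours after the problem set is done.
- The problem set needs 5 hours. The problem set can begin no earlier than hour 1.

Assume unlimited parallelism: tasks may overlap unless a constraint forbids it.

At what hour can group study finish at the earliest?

15

Nothing blocks flashcard drill, so it runs from hour 0 to hour 5.
The problem set cannot begin until its own release at hour 1. It runs from hour 1 to 1 + 5 = hour 6.
Textbook reading waits on its own release at hour 3, so it starts at hour 3 and finishes at 3 + 6 = hour 9.
For error review: textbook reading (finishes hour 9); flashcard drill (finishes hour 5, plus 2-hour gap → hour 7). Taking the maximum gives a start of hour 9, and it finishes at 9 + 4 = hour 13.
Group study has to wait for error review (finishes hour 13); the problem set (finishes hour 6). The latest of these is hour 13, so group study runs hour 13 to 13 + 2 = hour 15.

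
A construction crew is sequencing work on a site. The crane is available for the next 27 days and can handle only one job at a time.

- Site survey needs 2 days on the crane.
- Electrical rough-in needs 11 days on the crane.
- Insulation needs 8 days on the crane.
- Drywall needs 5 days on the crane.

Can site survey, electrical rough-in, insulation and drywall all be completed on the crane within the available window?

Yes

Running back to back, the jobs need 2 + 11 + 8 + 5 = 26 days on the crane.
Since 26 ≤ 27, they fit within the window.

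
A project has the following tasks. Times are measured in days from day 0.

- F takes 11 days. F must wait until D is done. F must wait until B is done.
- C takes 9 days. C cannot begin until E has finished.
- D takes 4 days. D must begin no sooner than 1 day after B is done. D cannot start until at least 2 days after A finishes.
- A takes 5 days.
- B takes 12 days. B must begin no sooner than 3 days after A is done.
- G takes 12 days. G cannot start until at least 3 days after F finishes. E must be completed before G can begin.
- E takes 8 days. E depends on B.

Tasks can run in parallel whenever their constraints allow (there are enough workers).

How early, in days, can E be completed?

28

A has no prerequisites, so it starts at day 0 and finishes at day 5.
After A (finishes day 5, plus 3-day gap → day 8), B can start at day 8 and finishes at day 20.
E cannot begin until B (finishes day 20). It runs from day 20 to 20 + 8 = day 28.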